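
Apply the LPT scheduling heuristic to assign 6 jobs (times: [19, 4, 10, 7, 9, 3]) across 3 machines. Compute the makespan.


Sort jobs in decreasing order (LPT): [19, 10, 9, 7, 4, 3]
Assign each job to the least loaded machine:
  Machine 1: jobs [19], load = 19
  Machine 2: jobs [10, 4, 3], load = 17
  Machine 3: jobs [9, 7], load = 16
Makespan = max load = 19

19


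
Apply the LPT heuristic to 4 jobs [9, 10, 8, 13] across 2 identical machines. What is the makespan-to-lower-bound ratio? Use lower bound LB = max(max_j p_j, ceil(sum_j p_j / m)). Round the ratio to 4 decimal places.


LPT order: [13, 10, 9, 8]
Machine loads after assignment: [21, 19]
LPT makespan = 21
Lower bound = max(max_job, ceil(total/2)) = max(13, 20) = 20
Ratio = 21 / 20 = 1.05

1.05


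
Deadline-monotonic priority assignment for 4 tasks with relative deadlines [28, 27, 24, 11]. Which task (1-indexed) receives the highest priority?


Sort tasks by relative deadline (ascending):
  Task 4: deadline = 11
  Task 3: deadline = 24
  Task 2: deadline = 27
  Task 1: deadline = 28
Priority order (highest first): [4, 3, 2, 1]
Highest priority task = 4

4


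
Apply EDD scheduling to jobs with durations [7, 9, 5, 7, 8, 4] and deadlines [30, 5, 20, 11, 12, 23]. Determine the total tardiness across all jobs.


Sort by due date (EDD order): [(9, 5), (7, 11), (8, 12), (5, 20), (4, 23), (7, 30)]
Compute completion times and tardiness:
  Job 1: p=9, d=5, C=9, tardiness=max(0,9-5)=4
  Job 2: p=7, d=11, C=16, tardiness=max(0,16-11)=5
  Job 3: p=8, d=12, C=24, tardiness=max(0,24-12)=12
  Job 4: p=5, d=20, C=29, tardiness=max(0,29-20)=9
  Job 5: p=4, d=23, C=33, tardiness=max(0,33-23)=10
  Job 6: p=7, d=30, C=40, tardiness=max(0,40-30)=10
Total tardiness = 50

50


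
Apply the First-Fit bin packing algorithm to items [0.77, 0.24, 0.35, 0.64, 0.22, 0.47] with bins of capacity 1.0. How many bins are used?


Place items sequentially using First-Fit:
  Item 0.77 -> new Bin 1
  Item 0.24 -> new Bin 2
  Item 0.35 -> Bin 2 (now 0.59)
  Item 0.64 -> new Bin 3
  Item 0.22 -> Bin 1 (now 0.99)
  Item 0.47 -> new Bin 4
Total bins used = 4

4


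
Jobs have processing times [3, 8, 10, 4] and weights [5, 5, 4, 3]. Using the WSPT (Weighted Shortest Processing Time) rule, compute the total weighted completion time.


Compute p/w ratios and sort ascending (WSPT): [(3, 5), (4, 3), (8, 5), (10, 4)]
Compute weighted completion times:
  Job (p=3,w=5): C=3, w*C=5*3=15
  Job (p=4,w=3): C=7, w*C=3*7=21
  Job (p=8,w=5): C=15, w*C=5*15=75
  Job (p=10,w=4): C=25, w*C=4*25=100
Total weighted completion time = 211

211


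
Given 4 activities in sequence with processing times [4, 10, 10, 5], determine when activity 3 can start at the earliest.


Activity 3 starts after activities 1 through 2 complete.
Predecessor durations: [4, 10]
ES = 4 + 10 = 14

14


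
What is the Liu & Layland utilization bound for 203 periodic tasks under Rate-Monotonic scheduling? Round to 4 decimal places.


Compute 2^(1/203) = 1.0034203542
Subtract 1: 1.0034203542 - 1 = 0.0034203542
Multiply by n: 203 * 0.0034203542 = 0.6943319026
Round to 4 dp: 0.6943

0.6943


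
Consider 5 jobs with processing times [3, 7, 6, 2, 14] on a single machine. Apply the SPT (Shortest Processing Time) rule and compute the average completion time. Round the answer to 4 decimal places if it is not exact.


Sort jobs by processing time (SPT order): [2, 3, 6, 7, 14]
Compute completion times sequentially:
  Job 1: processing = 2, completes at 2
  Job 2: processing = 3, completes at 5
  Job 3: processing = 6, completes at 11
  Job 4: processing = 7, completes at 18
  Job 5: processing = 14, completes at 32
Sum of completion times = 68
Average completion time = 68/5 = 13.6

13.6


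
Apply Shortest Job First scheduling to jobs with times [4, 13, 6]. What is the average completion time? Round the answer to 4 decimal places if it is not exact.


SJF order (ascending): [4, 6, 13]
Completion times:
  Job 1: burst=4, C=4
  Job 2: burst=6, C=10
  Job 3: burst=13, C=23
Average completion = 37/3 = 12.3333

12.3333


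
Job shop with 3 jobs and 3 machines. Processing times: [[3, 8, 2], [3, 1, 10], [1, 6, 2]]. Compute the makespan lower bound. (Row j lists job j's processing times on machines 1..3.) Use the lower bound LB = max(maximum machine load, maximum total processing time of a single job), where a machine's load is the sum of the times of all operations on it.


Machine loads:
  Machine 1: 3 + 3 + 1 = 7
  Machine 2: 8 + 1 + 6 = 15
  Machine 3: 2 + 10 + 2 = 14
Max machine load = 15
Job totals:
  Job 1: 13
  Job 2: 14
  Job 3: 9
Max job total = 14
Lower bound = max(15, 14) = 15

15


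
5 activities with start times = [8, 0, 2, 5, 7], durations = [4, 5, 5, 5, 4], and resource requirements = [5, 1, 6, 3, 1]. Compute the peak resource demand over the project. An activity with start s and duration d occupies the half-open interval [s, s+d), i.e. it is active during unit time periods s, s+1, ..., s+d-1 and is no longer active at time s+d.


Each activity i is active on [start_i, start_i + duration_i).
Compute total resource usage per time slot:
  t=0: active resources = [1], total = 1
  t=1: active resources = [1], total = 1
  t=2: active resources = [1, 6], total = 7
  t=3: active resources = [1, 6], total = 7
  t=4: active resources = [1, 6], total = 7
  t=5: active resources = [6, 3], total = 9
  t=6: active resources = [6, 3], total = 9
  t=7: active resources = [3, 1], total = 4
  t=8: active resources = [5, 3, 1], total = 9
  t=9: active resources = [5, 3, 1], total = 9
  t=10: active resources = [5, 1], total = 6
  t=11: active resources = [5], total = 5
Peak resource demand = 9

9


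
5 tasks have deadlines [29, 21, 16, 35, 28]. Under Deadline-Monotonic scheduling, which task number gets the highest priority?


Sort tasks by relative deadline (ascending):
  Task 3: deadline = 16
  Task 2: deadline = 21
  Task 5: deadline = 28
  Task 1: deadline = 29
  Task 4: deadline = 35
Priority order (highest first): [3, 2, 5, 1, 4]
Highest priority task = 3

3


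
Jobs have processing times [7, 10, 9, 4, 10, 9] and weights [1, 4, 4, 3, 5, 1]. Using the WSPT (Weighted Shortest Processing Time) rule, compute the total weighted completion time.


Compute p/w ratios and sort ascending (WSPT): [(4, 3), (10, 5), (9, 4), (10, 4), (7, 1), (9, 1)]
Compute weighted completion times:
  Job (p=4,w=3): C=4, w*C=3*4=12
  Job (p=10,w=5): C=14, w*C=5*14=70
  Job (p=9,w=4): C=23, w*C=4*23=92
  Job (p=10,w=4): C=33, w*C=4*33=132
  Job (p=7,w=1): C=40, w*C=1*40=40
  Job (p=9,w=1): C=49, w*C=1*49=49
Total weighted completion time = 395

395


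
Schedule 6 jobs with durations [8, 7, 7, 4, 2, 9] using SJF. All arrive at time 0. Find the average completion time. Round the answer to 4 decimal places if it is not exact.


SJF order (ascending): [2, 4, 7, 7, 8, 9]
Completion times:
  Job 1: burst=2, C=2
  Job 2: burst=4, C=6
  Job 3: burst=7, C=13
  Job 4: burst=7, C=20
  Job 5: burst=8, C=28
  Job 6: burst=9, C=37
Average completion = 106/6 = 17.6667

17.6667


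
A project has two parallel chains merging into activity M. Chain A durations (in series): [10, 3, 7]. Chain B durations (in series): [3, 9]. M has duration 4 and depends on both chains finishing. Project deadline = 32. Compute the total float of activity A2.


Forward pass: ES(A2) = sum of predecessors on chain A = 10
EF = ES + duration = 10 + 3 = 13
Backward pass: LF(M) = deadline = 32; LS(M) = 32 - 4 = 28
LF(A2) = LS(M) - sum(successors on chain A) = 28 - 7 = 21
LS = LF - duration = 21 - 3 = 18
Total float = LS - ES = 18 - 10 = 8

8


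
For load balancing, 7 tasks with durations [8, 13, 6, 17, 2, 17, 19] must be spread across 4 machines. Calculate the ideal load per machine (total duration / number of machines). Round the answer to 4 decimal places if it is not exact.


Total processing time = 8 + 13 + 6 + 17 + 2 + 17 + 19 = 82
Number of machines = 4
Ideal balanced load = 82 / 4 = 20.5

20.5


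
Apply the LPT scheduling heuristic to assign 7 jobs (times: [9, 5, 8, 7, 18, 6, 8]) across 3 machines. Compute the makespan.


Sort jobs in decreasing order (LPT): [18, 9, 8, 8, 7, 6, 5]
Assign each job to the least loaded machine:
  Machine 1: jobs [18], load = 18
  Machine 2: jobs [9, 7, 6], load = 22
  Machine 3: jobs [8, 8, 5], load = 21
Makespan = max load = 22

22


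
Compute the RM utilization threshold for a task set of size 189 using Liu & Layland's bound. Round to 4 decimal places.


Compute 2^(1/189) = 1.0036741787
Subtract 1: 1.0036741787 - 1 = 0.0036741787
Multiply by n: 189 * 0.0036741787 = 0.6944197743
Round to 4 dp: 0.6944

0.6944


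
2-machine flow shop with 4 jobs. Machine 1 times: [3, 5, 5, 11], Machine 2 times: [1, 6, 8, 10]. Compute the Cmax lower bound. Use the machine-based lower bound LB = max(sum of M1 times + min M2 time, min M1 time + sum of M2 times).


LB1 = sum(M1 times) + min(M2 times) = 24 + 1 = 25
LB2 = min(M1 times) + sum(M2 times) = 3 + 25 = 28
Lower bound = max(LB1, LB2) = max(25, 28) = 28

28


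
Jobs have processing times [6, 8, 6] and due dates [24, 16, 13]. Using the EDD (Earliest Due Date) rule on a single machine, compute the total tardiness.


Sort by due date (EDD order): [(6, 13), (8, 16), (6, 24)]
Compute completion times and tardiness:
  Job 1: p=6, d=13, C=6, tardiness=max(0,6-13)=0
  Job 2: p=8, d=16, C=14, tardiness=max(0,14-16)=0
  Job 3: p=6, d=24, C=20, tardiness=max(0,20-24)=0
Total tardiness = 0

0


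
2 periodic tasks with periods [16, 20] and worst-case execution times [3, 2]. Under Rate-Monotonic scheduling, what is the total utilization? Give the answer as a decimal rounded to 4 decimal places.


Compute individual utilizations (exact fractions):
  Task 1: C/T = 3/16 (approx. 0.1875)
  Task 2: C/T = 2/20 = 1/10 (approx. 0.1)
Total utilization U = 3/16 + 1/10 = 23/80
Rounded to 4 decimal places: U = 0.2875
RM (Liu & Layland) bound for 2 tasks = 0.828427; compare with U = 23/80 (approx. 0.287500)
U <= bound, so schedulable by RM sufficient condition.

0.2875


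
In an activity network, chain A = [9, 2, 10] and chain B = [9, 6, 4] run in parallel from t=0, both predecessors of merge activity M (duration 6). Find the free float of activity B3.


ES(B3) = sum of predecessors on chain B = 15
EF(B3) = ES + duration = 15 + 4 = 19
Successor of B3 is M. ES(M) = max(sum(A), sum(B)) = max(21, 19) = 21
Free float = ES(successor) - EF(current) = 21 - 19 = 2

2


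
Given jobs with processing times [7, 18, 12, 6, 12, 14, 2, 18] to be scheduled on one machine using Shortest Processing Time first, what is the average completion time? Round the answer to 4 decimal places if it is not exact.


Sort jobs by processing time (SPT order): [2, 6, 7, 12, 12, 14, 18, 18]
Compute completion times sequentially:
  Job 1: processing = 2, completes at 2
  Job 2: processing = 6, completes at 8
  Job 3: processing = 7, completes at 15
  Job 4: processing = 12, completes at 27
  Job 5: processing = 12, completes at 39
  Job 6: processing = 14, completes at 53
  Job 7: processing = 18, completes at 71
  Job 8: processing = 18, completes at 89
Sum of completion times = 304
Average completion time = 304/8 = 38.0

38.0


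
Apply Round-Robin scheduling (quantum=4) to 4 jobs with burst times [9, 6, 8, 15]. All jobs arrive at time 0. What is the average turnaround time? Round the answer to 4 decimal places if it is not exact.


Time quantum = 4
Execution trace:
  J1 runs 4 units, time = 4
  J2 runs 4 units, time = 8
  J3 runs 4 units, time = 12
  J4 runs 4 units, time = 16
  J1 runs 4 units, time = 20
  J2 runs 2 units, time = 22
  J3 runs 4 units, time = 26
  J4 runs 4 units, time = 30
  J1 runs 1 units, time = 31
  J4 runs 4 units, time = 35
  J4 runs 3 units, time = 38
Finish times: [31, 22, 26, 38]
Average turnaround = 117/4 = 29.25

29.25


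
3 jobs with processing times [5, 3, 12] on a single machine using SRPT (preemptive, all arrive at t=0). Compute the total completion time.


Since all jobs arrive at t=0, SRPT equals SPT ordering.
SPT order: [3, 5, 12]
Completion times:
  Job 1: p=3, C=3
  Job 2: p=5, C=8
  Job 3: p=12, C=20
Total completion time = 3 + 8 + 20 = 31

31


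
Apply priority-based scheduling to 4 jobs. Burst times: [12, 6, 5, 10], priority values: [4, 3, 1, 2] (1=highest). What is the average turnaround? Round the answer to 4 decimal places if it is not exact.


Sort by priority (ascending = highest first):
Order: [(1, 5), (2, 10), (3, 6), (4, 12)]
Completion times:
  Priority 1, burst=5, C=5
  Priority 2, burst=10, C=15
  Priority 3, burst=6, C=21
  Priority 4, burst=12, C=33
Average turnaround = 74/4 = 18.5

18.5


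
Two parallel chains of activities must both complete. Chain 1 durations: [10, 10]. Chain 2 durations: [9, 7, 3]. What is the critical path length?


Path A total = 10 + 10 = 20
Path B total = 9 + 7 + 3 = 19
Critical path = longest path = max(20, 19) = 20

20


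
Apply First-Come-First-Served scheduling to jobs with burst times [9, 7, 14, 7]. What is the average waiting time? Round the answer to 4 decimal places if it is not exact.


FCFS order (as given): [9, 7, 14, 7]
Waiting times:
  Job 1: wait = 0
  Job 2: wait = 9
  Job 3: wait = 16
  Job 4: wait = 30
Sum of waiting times = 55
Average waiting time = 55/4 = 13.75

13.75


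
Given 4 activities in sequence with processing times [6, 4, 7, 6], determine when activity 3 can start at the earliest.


Activity 3 starts after activities 1 through 2 complete.
Predecessor durations: [6, 4]
ES = 6 + 4 = 10

10


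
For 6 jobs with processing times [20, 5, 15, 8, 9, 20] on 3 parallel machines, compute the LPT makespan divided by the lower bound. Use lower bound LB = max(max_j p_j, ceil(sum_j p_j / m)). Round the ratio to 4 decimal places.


LPT order: [20, 20, 15, 9, 8, 5]
Machine loads after assignment: [28, 25, 24]
LPT makespan = 28
Lower bound = max(max_job, ceil(total/3)) = max(20, 26) = 26
Ratio = 28 / 26 = 1.0769

1.0769


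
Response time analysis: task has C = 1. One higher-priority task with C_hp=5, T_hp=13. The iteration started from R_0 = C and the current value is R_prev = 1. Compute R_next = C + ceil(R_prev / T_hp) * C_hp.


R_next = C + ceil(R_prev / T_hp) * C_hp
ceil(1 / 13) = ceil(0.0769) = 1
Interference = 1 * 5 = 5
R_next = 1 + 5 = 6

6


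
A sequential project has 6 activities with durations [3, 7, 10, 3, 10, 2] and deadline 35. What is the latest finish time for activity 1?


LF(activity 1) = deadline - sum of successor durations
Successors: activities 2 through 6 with durations [7, 10, 3, 10, 2]
Sum of successor durations = 32
LF = 35 - 32 = 3

3


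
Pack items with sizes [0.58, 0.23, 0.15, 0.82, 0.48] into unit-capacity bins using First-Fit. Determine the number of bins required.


Place items sequentially using First-Fit:
  Item 0.58 -> new Bin 1
  Item 0.23 -> Bin 1 (now 0.81)
  Item 0.15 -> Bin 1 (now 0.96)
  Item 0.82 -> new Bin 2
  Item 0.48 -> new Bin 3
Total bins used = 3

3


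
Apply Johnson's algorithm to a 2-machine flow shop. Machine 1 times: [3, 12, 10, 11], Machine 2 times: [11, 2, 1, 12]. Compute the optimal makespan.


Apply Johnson's rule:
  Group 1 (a <= b): [(1, 3, 11), (4, 11, 12)]
  Group 2 (a > b): [(2, 12, 2), (3, 10, 1)]
Optimal job order: [1, 4, 2, 3]
Schedule:
  Job 1: M1 done at 3, M2 done at 14
  Job 4: M1 done at 14, M2 done at 26
  Job 2: M1 done at 26, M2 done at 28
  Job 3: M1 done at 36, M2 done at 37
Makespan = 37

37


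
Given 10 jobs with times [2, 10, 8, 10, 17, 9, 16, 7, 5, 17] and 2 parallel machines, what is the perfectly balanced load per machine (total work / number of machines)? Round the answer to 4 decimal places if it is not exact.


Total processing time = 2 + 10 + 8 + 10 + 17 + 9 + 16 + 7 + 5 + 17 = 101
Number of machines = 2
Ideal balanced load = 101 / 2 = 50.5

50.5


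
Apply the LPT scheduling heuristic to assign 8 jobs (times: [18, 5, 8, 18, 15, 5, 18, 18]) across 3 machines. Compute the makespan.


Sort jobs in decreasing order (LPT): [18, 18, 18, 18, 15, 8, 5, 5]
Assign each job to the least loaded machine:
  Machine 1: jobs [18, 18], load = 36
  Machine 2: jobs [18, 15], load = 33
  Machine 3: jobs [18, 8, 5, 5], load = 36
Makespan = max load = 36

36


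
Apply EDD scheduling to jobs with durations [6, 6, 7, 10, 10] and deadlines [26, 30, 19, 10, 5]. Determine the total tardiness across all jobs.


Sort by due date (EDD order): [(10, 5), (10, 10), (7, 19), (6, 26), (6, 30)]
Compute completion times and tardiness:
  Job 1: p=10, d=5, C=10, tardiness=max(0,10-5)=5
  Job 2: p=10, d=10, C=20, tardiness=max(0,20-10)=10
  Job 3: p=7, d=19, C=27, tardiness=max(0,27-19)=8
  Job 4: p=6, d=26, C=33, tardiness=max(0,33-26)=7
  Job 5: p=6, d=30, C=39, tardiness=max(0,39-30)=9
Total tardiness = 39

39


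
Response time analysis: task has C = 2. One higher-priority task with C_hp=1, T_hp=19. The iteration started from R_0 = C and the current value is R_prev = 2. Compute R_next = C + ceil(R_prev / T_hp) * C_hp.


R_next = C + ceil(R_prev / T_hp) * C_hp
ceil(2 / 19) = ceil(0.1053) = 1
Interference = 1 * 1 = 1
R_next = 2 + 1 = 3

3


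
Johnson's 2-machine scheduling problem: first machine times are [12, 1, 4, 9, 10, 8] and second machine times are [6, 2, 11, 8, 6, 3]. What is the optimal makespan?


Apply Johnson's rule:
  Group 1 (a <= b): [(2, 1, 2), (3, 4, 11)]
  Group 2 (a > b): [(4, 9, 8), (1, 12, 6), (5, 10, 6), (6, 8, 3)]
Optimal job order: [2, 3, 4, 1, 5, 6]
Schedule:
  Job 2: M1 done at 1, M2 done at 3
  Job 3: M1 done at 5, M2 done at 16
  Job 4: M1 done at 14, M2 done at 24
  Job 1: M1 done at 26, M2 done at 32
  Job 5: M1 done at 36, M2 done at 42
  Job 6: M1 done at 44, M2 done at 47
Makespan = 47

47


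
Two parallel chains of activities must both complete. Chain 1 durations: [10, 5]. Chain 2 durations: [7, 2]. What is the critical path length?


Path A total = 10 + 5 = 15
Path B total = 7 + 2 = 9
Critical path = longest path = max(15, 9) = 15

15


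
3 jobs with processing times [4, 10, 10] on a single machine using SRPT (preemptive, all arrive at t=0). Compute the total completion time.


Since all jobs arrive at t=0, SRPT equals SPT ordering.
SPT order: [4, 10, 10]
Completion times:
  Job 1: p=4, C=4
  Job 2: p=10, C=14
  Job 3: p=10, C=24
Total completion time = 4 + 14 + 24 = 42

42


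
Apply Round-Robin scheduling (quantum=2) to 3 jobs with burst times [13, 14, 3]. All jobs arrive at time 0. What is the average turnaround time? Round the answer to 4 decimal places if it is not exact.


Time quantum = 2
Execution trace:
  J1 runs 2 units, time = 2
  J2 runs 2 units, time = 4
  J3 runs 2 units, time = 6
  J1 runs 2 units, time = 8
  J2 runs 2 units, time = 10
  J3 runs 1 units, time = 11
  J1 runs 2 units, time = 13
  J2 runs 2 units, time = 15
  J1 runs 2 units, time = 17
  J2 runs 2 units, time = 19
  J1 runs 2 units, time = 21
  J2 runs 2 units, time = 23
  J1 runs 2 units, time = 25
  J2 runs 2 units, time = 27
  J1 runs 1 units, time = 28
  J2 runs 2 units, time = 30
Finish times: [28, 30, 11]
Average turnaround = 69/3 = 23.0

23.0


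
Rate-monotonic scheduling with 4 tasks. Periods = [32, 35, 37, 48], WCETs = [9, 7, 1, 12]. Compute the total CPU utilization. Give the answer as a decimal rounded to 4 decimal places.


Compute individual utilizations (exact fractions):
  Task 1: C/T = 9/32 (approx. 0.2813)
  Task 2: C/T = 7/35 = 1/5 (approx. 0.2)
  Task 3: C/T = 1/37 (approx. 0.027)
  Task 4: C/T = 12/48 = 1/4 (approx. 0.25)
Total utilization U = 9/32 + 1/5 + 1/37 + 1/4 = 4489/5920
Rounded to 4 decimal places: U = 0.7583
RM (Liu & Layland) bound for 4 tasks = 0.756828; compare with U = 4489/5920 (approx. 0.758277)
bound < U <= 1, so the RM sufficient condition is not met (inconclusive; an exact test such as response-time analysis is needed).

0.7583


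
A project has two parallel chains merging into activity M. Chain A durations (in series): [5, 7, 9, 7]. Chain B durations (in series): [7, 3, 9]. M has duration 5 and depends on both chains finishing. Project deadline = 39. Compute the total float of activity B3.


Forward pass: ES(B3) = sum of predecessors on chain B = 10
EF = ES + duration = 10 + 9 = 19
Backward pass: LF(M) = deadline = 39; LS(M) = 39 - 5 = 34
LF(B3) = LS(M) - sum(successors on chain B) = 34 - 0 = 34
LS = LF - duration = 34 - 9 = 25
Total float = LS - ES = 25 - 10 = 15

15


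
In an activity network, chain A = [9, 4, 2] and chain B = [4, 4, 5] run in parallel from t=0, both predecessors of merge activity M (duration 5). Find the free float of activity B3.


ES(B3) = sum of predecessors on chain B = 8
EF(B3) = ES + duration = 8 + 5 = 13
Successor of B3 is M. ES(M) = max(sum(A), sum(B)) = max(15, 13) = 15
Free float = ES(successor) - EF(current) = 15 - 13 = 2

2


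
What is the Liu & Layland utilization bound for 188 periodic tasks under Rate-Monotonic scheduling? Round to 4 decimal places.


Compute 2^(1/188) = 1.0036937583
Subtract 1: 1.0036937583 - 1 = 0.0036937583
Multiply by n: 188 * 0.0036937583 = 0.6944265604
Round to 4 dp: 0.6944

0.6944


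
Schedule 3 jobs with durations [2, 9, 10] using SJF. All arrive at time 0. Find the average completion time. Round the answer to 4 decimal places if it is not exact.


SJF order (ascending): [2, 9, 10]
Completion times:
  Job 1: burst=2, C=2
  Job 2: burst=9, C=11
  Job 3: burst=10, C=21
Average completion = 34/3 = 11.3333

11.3333


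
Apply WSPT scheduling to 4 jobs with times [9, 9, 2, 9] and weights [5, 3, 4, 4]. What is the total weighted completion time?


Compute p/w ratios and sort ascending (WSPT): [(2, 4), (9, 5), (9, 4), (9, 3)]
Compute weighted completion times:
  Job (p=2,w=4): C=2, w*C=4*2=8
  Job (p=9,w=5): C=11, w*C=5*11=55
  Job (p=9,w=4): C=20, w*C=4*20=80
  Job (p=9,w=3): C=29, w*C=3*29=87
Total weighted completion time = 230

230


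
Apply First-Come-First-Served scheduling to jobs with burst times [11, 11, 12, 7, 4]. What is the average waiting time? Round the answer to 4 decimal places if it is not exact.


FCFS order (as given): [11, 11, 12, 7, 4]
Waiting times:
  Job 1: wait = 0
  Job 2: wait = 11
  Job 3: wait = 22
  Job 4: wait = 34
  Job 5: wait = 41
Sum of waiting times = 108
Average waiting time = 108/5 = 21.6

21.6


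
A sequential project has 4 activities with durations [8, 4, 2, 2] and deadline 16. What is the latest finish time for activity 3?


LF(activity 3) = deadline - sum of successor durations
Successors: activities 4 through 4 with durations [2]
Sum of successor durations = 2
LF = 16 - 2 = 14

14


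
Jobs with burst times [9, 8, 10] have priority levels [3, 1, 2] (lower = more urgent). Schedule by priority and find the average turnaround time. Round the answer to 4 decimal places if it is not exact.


Sort by priority (ascending = highest first):
Order: [(1, 8), (2, 10), (3, 9)]
Completion times:
  Priority 1, burst=8, C=8
  Priority 2, burst=10, C=18
  Priority 3, burst=9, C=27
Average turnaround = 53/3 = 17.6667

17.6667


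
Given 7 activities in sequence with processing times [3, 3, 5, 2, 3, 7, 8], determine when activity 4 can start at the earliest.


Activity 4 starts after activities 1 through 3 complete.
Predecessor durations: [3, 3, 5]
ES = 3 + 3 + 5 = 11

11


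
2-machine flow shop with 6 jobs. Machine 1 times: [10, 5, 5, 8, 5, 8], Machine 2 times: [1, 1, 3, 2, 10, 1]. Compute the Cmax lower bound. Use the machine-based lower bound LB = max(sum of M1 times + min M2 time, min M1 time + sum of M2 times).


LB1 = sum(M1 times) + min(M2 times) = 41 + 1 = 42
LB2 = min(M1 times) + sum(M2 times) = 5 + 18 = 23
Lower bound = max(LB1, LB2) = max(42, 23) = 42

42


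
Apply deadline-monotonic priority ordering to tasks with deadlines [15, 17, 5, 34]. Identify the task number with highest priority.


Sort tasks by relative deadline (ascending):
  Task 3: deadline = 5
  Task 1: deadline = 15
  Task 2: deadline = 17
  Task 4: deadline = 34
Priority order (highest first): [3, 1, 2, 4]
Highest priority task = 3

3


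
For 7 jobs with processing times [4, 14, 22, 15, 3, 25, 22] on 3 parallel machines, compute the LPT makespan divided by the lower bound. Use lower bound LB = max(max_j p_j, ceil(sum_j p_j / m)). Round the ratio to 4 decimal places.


LPT order: [25, 22, 22, 15, 14, 4, 3]
Machine loads after assignment: [32, 37, 36]
LPT makespan = 37
Lower bound = max(max_job, ceil(total/3)) = max(25, 35) = 35
Ratio = 37 / 35 = 1.0571

1.0571


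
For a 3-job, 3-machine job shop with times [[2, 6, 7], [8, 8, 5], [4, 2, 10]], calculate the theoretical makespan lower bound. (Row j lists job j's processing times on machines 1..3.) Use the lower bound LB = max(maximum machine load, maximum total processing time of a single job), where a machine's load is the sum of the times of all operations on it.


Machine loads:
  Machine 1: 2 + 8 + 4 = 14
  Machine 2: 6 + 8 + 2 = 16
  Machine 3: 7 + 5 + 10 = 22
Max machine load = 22
Job totals:
  Job 1: 15
  Job 2: 21
  Job 3: 16
Max job total = 21
Lower bound = max(22, 21) = 22

22


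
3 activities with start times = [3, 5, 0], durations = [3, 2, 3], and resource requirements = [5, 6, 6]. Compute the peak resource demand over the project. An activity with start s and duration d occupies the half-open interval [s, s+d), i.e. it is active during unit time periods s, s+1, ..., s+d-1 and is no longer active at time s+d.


Each activity i is active on [start_i, start_i + duration_i).
Compute total resource usage per time slot:
  t=0: active resources = [6], total = 6
  t=1: active resources = [6], total = 6
  t=2: active resources = [6], total = 6
  t=3: active resources = [5], total = 5
  t=4: active resources = [5], total = 5
  t=5: active resources = [5, 6], total = 11
  t=6: active resources = [6], total = 6
Peak resource demand = 11

11


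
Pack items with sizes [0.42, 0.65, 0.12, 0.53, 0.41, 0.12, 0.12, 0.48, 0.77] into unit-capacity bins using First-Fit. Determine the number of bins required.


Place items sequentially using First-Fit:
  Item 0.42 -> new Bin 1
  Item 0.65 -> new Bin 2
  Item 0.12 -> Bin 1 (now 0.54)
  Item 0.53 -> new Bin 3
  Item 0.41 -> Bin 1 (now 0.95)
  Item 0.12 -> Bin 2 (now 0.77)
  Item 0.12 -> Bin 2 (now 0.89)
  Item 0.48 -> new Bin 4
  Item 0.77 -> new Bin 5
Total bins used = 5

5


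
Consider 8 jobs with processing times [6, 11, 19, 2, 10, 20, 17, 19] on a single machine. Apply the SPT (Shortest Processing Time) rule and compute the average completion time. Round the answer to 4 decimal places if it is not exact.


Sort jobs by processing time (SPT order): [2, 6, 10, 11, 17, 19, 19, 20]
Compute completion times sequentially:
  Job 1: processing = 2, completes at 2
  Job 2: processing = 6, completes at 8
  Job 3: processing = 10, completes at 18
  Job 4: processing = 11, completes at 29
  Job 5: processing = 17, completes at 46
  Job 6: processing = 19, completes at 65
  Job 7: processing = 19, completes at 84
  Job 8: processing = 20, completes at 104
Sum of completion times = 356
Average completion time = 356/8 = 44.5

44.5


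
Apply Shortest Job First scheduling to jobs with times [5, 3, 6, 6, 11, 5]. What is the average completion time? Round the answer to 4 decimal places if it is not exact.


SJF order (ascending): [3, 5, 5, 6, 6, 11]
Completion times:
  Job 1: burst=3, C=3
  Job 2: burst=5, C=8
  Job 3: burst=5, C=13
  Job 4: burst=6, C=19
  Job 5: burst=6, C=25
  Job 6: burst=11, C=36
Average completion = 104/6 = 17.3333

17.3333


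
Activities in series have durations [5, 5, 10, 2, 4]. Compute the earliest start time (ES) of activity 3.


Activity 3 starts after activities 1 through 2 complete.
Predecessor durations: [5, 5]
ES = 5 + 5 = 10

10


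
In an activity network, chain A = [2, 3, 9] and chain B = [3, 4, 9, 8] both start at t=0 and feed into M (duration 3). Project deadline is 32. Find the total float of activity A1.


Forward pass: ES(A1) = sum of predecessors on chain A = 0
EF = ES + duration = 0 + 2 = 2
Backward pass: LF(M) = deadline = 32; LS(M) = 32 - 3 = 29
LF(A1) = LS(M) - sum(successors on chain A) = 29 - 12 = 17
LS = LF - duration = 17 - 2 = 15
Total float = LS - ES = 15 - 0 = 15

15


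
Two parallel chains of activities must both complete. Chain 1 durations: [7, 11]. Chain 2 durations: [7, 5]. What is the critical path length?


Path A total = 7 + 11 = 18
Path B total = 7 + 5 = 12
Critical path = longest path = max(18, 12) = 18

18


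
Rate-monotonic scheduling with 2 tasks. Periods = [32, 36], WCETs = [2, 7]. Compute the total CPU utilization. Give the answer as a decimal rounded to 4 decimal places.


Compute individual utilizations (exact fractions):
  Task 1: C/T = 2/32 = 1/16 (approx. 0.0625)
  Task 2: C/T = 7/36 (approx. 0.1944)
Total utilization U = 1/16 + 7/36 = 37/144
Rounded to 4 decimal places: U = 0.2569
RM (Liu & Layland) bound for 2 tasks = 0.828427; compare with U = 37/144 (approx. 0.256944)
U <= bound, so schedulable by RM sufficient condition.

0.2569


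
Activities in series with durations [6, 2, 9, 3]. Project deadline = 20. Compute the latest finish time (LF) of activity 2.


LF(activity 2) = deadline - sum of successor durations
Successors: activities 3 through 4 with durations [9, 3]
Sum of successor durations = 12
LF = 20 - 12 = 8

8


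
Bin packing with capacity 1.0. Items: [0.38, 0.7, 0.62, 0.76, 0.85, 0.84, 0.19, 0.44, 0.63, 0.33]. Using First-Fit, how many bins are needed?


Place items sequentially using First-Fit:
  Item 0.38 -> new Bin 1
  Item 0.7 -> new Bin 2
  Item 0.62 -> Bin 1 (now 1.0)
  Item 0.76 -> new Bin 3
  Item 0.85 -> new Bin 4
  Item 0.84 -> new Bin 5
  Item 0.19 -> Bin 2 (now 0.89)
  Item 0.44 -> new Bin 6
  Item 0.63 -> new Bin 7
  Item 0.33 -> Bin 6 (now 0.77)
Total bins used = 7

7


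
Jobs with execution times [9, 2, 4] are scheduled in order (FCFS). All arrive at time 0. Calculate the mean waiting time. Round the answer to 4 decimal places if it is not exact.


FCFS order (as given): [9, 2, 4]
Waiting times:
  Job 1: wait = 0
  Job 2: wait = 9
  Job 3: wait = 11
Sum of waiting times = 20
Average waiting time = 20/3 = 6.6667

6.6667


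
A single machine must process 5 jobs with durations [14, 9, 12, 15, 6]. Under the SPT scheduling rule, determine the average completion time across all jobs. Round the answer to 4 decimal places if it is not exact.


Sort jobs by processing time (SPT order): [6, 9, 12, 14, 15]
Compute completion times sequentially:
  Job 1: processing = 6, completes at 6
  Job 2: processing = 9, completes at 15
  Job 3: processing = 12, completes at 27
  Job 4: processing = 14, completes at 41
  Job 5: processing = 15, completes at 56
Sum of completion times = 145
Average completion time = 145/5 = 29.0

29.0


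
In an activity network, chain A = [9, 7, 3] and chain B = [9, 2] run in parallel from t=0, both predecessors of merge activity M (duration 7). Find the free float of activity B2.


ES(B2) = sum of predecessors on chain B = 9
EF(B2) = ES + duration = 9 + 2 = 11
Successor of B2 is M. ES(M) = max(sum(A), sum(B)) = max(19, 11) = 19
Free float = ES(successor) - EF(current) = 19 - 11 = 8

8


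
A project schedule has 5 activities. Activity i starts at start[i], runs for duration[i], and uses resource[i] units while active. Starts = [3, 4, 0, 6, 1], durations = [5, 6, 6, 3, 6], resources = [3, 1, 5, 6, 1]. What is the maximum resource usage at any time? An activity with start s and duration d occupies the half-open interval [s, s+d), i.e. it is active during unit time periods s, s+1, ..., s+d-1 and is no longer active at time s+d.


Each activity i is active on [start_i, start_i + duration_i).
Compute total resource usage per time slot:
  t=0: active resources = [5], total = 5
  t=1: active resources = [5, 1], total = 6
  t=2: active resources = [5, 1], total = 6
  t=3: active resources = [3, 5, 1], total = 9
  t=4: active resources = [3, 1, 5, 1], total = 10
  t=5: active resources = [3, 1, 5, 1], total = 10
  t=6: active resources = [3, 1, 6, 1], total = 11
  t=7: active resources = [3, 1, 6], total = 10
  t=8: active resources = [1, 6], total = 7
  t=9: active resources = [1], total = 1
Peak resource demand = 11

11


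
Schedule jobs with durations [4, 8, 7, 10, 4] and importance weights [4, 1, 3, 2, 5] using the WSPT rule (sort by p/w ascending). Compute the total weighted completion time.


Compute p/w ratios and sort ascending (WSPT): [(4, 5), (4, 4), (7, 3), (10, 2), (8, 1)]
Compute weighted completion times:
  Job (p=4,w=5): C=4, w*C=5*4=20
  Job (p=4,w=4): C=8, w*C=4*8=32
  Job (p=7,w=3): C=15, w*C=3*15=45
  Job (p=10,w=2): C=25, w*C=2*25=50
  Job (p=8,w=1): C=33, w*C=1*33=33
Total weighted completion time = 180

180


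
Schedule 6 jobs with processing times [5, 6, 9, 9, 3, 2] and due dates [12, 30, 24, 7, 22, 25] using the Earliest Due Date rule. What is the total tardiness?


Sort by due date (EDD order): [(9, 7), (5, 12), (3, 22), (9, 24), (2, 25), (6, 30)]
Compute completion times and tardiness:
  Job 1: p=9, d=7, C=9, tardiness=max(0,9-7)=2
  Job 2: p=5, d=12, C=14, tardiness=max(0,14-12)=2
  Job 3: p=3, d=22, C=17, tardiness=max(0,17-22)=0
  Job 4: p=9, d=24, C=26, tardiness=max(0,26-24)=2
  Job 5: p=2, d=25, C=28, tardiness=max(0,28-25)=3
  Job 6: p=6, d=30, C=34, tardiness=max(0,34-30)=4
Total tardiness = 13

13


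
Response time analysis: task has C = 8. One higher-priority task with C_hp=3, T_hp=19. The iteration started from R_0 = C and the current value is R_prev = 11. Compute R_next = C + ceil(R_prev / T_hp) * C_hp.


R_next = C + ceil(R_prev / T_hp) * C_hp
ceil(11 / 19) = ceil(0.5789) = 1
Interference = 1 * 3 = 3
R_next = 8 + 3 = 11
R_next = R_prev, so the iteration has converged (response time = 11).

11


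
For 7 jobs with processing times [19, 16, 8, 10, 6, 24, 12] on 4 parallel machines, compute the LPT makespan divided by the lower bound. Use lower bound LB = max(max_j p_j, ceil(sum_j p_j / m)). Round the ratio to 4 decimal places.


LPT order: [24, 19, 16, 12, 10, 8, 6]
Machine loads after assignment: [24, 25, 24, 22]
LPT makespan = 25
Lower bound = max(max_job, ceil(total/4)) = max(24, 24) = 24
Ratio = 25 / 24 = 1.0417

1.0417


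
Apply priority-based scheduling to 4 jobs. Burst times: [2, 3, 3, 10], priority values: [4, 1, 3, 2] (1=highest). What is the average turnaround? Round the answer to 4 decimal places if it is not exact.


Sort by priority (ascending = highest first):
Order: [(1, 3), (2, 10), (3, 3), (4, 2)]
Completion times:
  Priority 1, burst=3, C=3
  Priority 2, burst=10, C=13
  Priority 3, burst=3, C=16
  Priority 4, burst=2, C=18
Average turnaround = 50/4 = 12.5

12.5


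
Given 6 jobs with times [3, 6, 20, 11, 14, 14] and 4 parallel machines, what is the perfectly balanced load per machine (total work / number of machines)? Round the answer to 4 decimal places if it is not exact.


Total processing time = 3 + 6 + 20 + 11 + 14 + 14 = 68
Number of machines = 4
Ideal balanced load = 68 / 4 = 17.0

17.0


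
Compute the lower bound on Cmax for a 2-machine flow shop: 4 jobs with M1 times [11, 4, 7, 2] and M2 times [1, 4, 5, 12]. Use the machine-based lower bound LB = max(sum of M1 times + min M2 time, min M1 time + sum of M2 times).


LB1 = sum(M1 times) + min(M2 times) = 24 + 1 = 25
LB2 = min(M1 times) + sum(M2 times) = 2 + 22 = 24
Lower bound = max(LB1, LB2) = max(25, 24) = 25

25


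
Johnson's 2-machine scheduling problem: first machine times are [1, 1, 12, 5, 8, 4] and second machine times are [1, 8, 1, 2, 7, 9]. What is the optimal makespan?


Apply Johnson's rule:
  Group 1 (a <= b): [(1, 1, 1), (2, 1, 8), (6, 4, 9)]
  Group 2 (a > b): [(5, 8, 7), (4, 5, 2), (3, 12, 1)]
Optimal job order: [1, 2, 6, 5, 4, 3]
Schedule:
  Job 1: M1 done at 1, M2 done at 2
  Job 2: M1 done at 2, M2 done at 10
  Job 6: M1 done at 6, M2 done at 19
  Job 5: M1 done at 14, M2 done at 26
  Job 4: M1 done at 19, M2 done at 28
  Job 3: M1 done at 31, M2 done at 32
Makespan = 32

32


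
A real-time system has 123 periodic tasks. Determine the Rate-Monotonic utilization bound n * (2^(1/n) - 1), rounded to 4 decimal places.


Compute 2^(1/123) = 1.0056512513
Subtract 1: 1.0056512513 - 1 = 0.0056512513
Multiply by n: 123 * 0.0056512513 = 0.6951039099
Round to 4 dp: 0.6951

0.6951


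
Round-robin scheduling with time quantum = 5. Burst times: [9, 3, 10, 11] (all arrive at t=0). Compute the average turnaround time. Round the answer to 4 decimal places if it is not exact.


Time quantum = 5
Execution trace:
  J1 runs 5 units, time = 5
  J2 runs 3 units, time = 8
  J3 runs 5 units, time = 13
  J4 runs 5 units, time = 18
  J1 runs 4 units, time = 22
  J3 runs 5 units, time = 27
  J4 runs 5 units, time = 32
  J4 runs 1 units, time = 33
Finish times: [22, 8, 27, 33]
Average turnaround = 90/4 = 22.5

22.5


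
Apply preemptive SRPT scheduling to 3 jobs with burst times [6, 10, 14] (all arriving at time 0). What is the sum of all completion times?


Since all jobs arrive at t=0, SRPT equals SPT ordering.
SPT order: [6, 10, 14]
Completion times:
  Job 1: p=6, C=6
  Job 2: p=10, C=16
  Job 3: p=14, C=30
Total completion time = 6 + 16 + 30 = 52

52


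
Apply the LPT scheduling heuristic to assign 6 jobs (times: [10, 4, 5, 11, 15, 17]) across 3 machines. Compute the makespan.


Sort jobs in decreasing order (LPT): [17, 15, 11, 10, 5, 4]
Assign each job to the least loaded machine:
  Machine 1: jobs [17, 4], load = 21
  Machine 2: jobs [15, 5], load = 20
  Machine 3: jobs [11, 10], load = 21
Makespan = max load = 21

21


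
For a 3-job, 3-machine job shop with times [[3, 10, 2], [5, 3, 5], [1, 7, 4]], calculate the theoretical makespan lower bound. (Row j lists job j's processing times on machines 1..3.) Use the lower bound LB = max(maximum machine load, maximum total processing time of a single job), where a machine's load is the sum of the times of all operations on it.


Machine loads:
  Machine 1: 3 + 5 + 1 = 9
  Machine 2: 10 + 3 + 7 = 20
  Machine 3: 2 + 5 + 4 = 11
Max machine load = 20
Job totals:
  Job 1: 15
  Job 2: 13
  Job 3: 12
Max job total = 15
Lower bound = max(20, 15) = 20

20


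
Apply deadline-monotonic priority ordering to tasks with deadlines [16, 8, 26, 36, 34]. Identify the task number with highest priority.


Sort tasks by relative deadline (ascending):
  Task 2: deadline = 8
  Task 1: deadline = 16
  Task 3: deadline = 26
  Task 5: deadline = 34
  Task 4: deadline = 36
Priority order (highest first): [2, 1, 3, 5, 4]
Highest priority task = 2

2


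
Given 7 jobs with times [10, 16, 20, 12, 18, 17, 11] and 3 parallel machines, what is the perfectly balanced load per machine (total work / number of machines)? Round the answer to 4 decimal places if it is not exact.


Total processing time = 10 + 16 + 20 + 12 + 18 + 17 + 11 = 104
Number of machines = 3
Ideal balanced load = 104 / 3 = 34.6667

34.6667


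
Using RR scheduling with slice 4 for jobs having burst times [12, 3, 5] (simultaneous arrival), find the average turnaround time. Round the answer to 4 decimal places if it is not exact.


Time quantum = 4
Execution trace:
  J1 runs 4 units, time = 4
  J2 runs 3 units, time = 7
  J3 runs 4 units, time = 11
  J1 runs 4 units, time = 15
  J3 runs 1 units, time = 16
  J1 runs 4 units, time = 20
Finish times: [20, 7, 16]
Average turnaround = 43/3 = 14.3333

14.3333


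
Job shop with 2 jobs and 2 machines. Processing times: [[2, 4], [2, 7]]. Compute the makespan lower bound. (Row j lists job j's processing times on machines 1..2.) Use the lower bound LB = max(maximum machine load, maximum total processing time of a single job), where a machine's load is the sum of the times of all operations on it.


Machine loads:
  Machine 1: 2 + 2 = 4
  Machine 2: 4 + 7 = 11
Max machine load = 11
Job totals:
  Job 1: 6
  Job 2: 9
Max job total = 9
Lower bound = max(11, 9) = 11

11


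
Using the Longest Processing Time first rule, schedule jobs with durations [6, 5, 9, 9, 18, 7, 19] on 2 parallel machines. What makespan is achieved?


Sort jobs in decreasing order (LPT): [19, 18, 9, 9, 7, 6, 5]
Assign each job to the least loaded machine:
  Machine 1: jobs [19, 9, 6, 5], load = 39
  Machine 2: jobs [18, 9, 7], load = 34
Makespan = max load = 39

39
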